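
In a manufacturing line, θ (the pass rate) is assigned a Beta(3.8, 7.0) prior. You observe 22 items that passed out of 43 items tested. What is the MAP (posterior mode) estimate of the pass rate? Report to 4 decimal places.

The Beta prior is conjugate to a Binomial/Bernoulli likelihood; the update adds successes to α and failures to β.
Posterior: Beta(α+k, β+n−k) = Beta(3.8+22, 7.0+21) = Beta(25.8, 28.0).
Mode of Beta(a,b) for a,b>1 is (a−1)/(a+b−2) = 24.8/51.8 = 0.4788.

0.4788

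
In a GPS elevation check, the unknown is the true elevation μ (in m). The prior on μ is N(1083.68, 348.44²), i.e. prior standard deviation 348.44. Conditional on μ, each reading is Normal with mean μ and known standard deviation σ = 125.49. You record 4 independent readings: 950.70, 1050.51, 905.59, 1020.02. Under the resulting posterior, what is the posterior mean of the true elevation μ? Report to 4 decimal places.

984.9079

For Normal data with known variance σ², a Normal(μ₀, σ₀²) prior on μ is conjugate. Posterior precision = 1/σ₀² + n/σ²; posterior mean is the precision-weighted average of μ₀ and x̄.
Σxᵢ = 950.70 + 1050.51 + 905.59 + 1020.02 = 3926.82, so n·x̄ = 3926.82.
σ₀² = 348.44² = 121410.4336, σ² = 125.49² = 15747.7401; σ² + n·σ₀² = 15747.7401 + 4·121410.4336 = 501389.4745.
Posterior mean = (μ₀/σ₀² + n·x̄/σ²)/(1/σ₀² + n/σ²) = (σ²·μ₀ + σ₀²·n·x̄)/(σ² + n·σ₀²) = (15747.7401·1083.68 + 121410.4336·3926.82)/501389.4745 = 493822429.86072/501389.4745 = 984.9079.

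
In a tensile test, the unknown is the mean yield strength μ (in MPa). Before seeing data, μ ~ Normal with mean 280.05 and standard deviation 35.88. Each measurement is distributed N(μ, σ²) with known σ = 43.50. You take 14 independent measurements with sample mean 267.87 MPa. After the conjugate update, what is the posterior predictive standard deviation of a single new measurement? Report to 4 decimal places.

For Normal data with known variance σ², a Normal(μ₀, σ₀²) prior on μ is conjugate. Posterior precision = 1/σ₀² + n/σ²; posterior mean is the precision-weighted average of μ₀ and x̄.
σ₀² = 35.88² = 1287.3744, σ² = 43.50² = 1892.25; σ² + n·σ₀² = 1892.25 + 14·1287.3744 = 19915.4916.
Posterior precision = 1/σ₀² + n/σ² = 1/1287.3744 + 14/1892.25 = (σ² + n·σ₀²)/(σ₀²σ²) = 19915.4916/(1287.3744·1892.25); posterior variance σₙ² = σ₀²σ²/(σ² + n·σ₀²) = 1287.3744·1892.25/19915.4916 = 122.318558.
Predictive variance for one new observation = σₙ² + σ² = 1287.3744·1892.25/19915.4916 + 1892.25 = σ²·(σ₀² + 19915.4916)/19915.4916 = 1892.25·21202.866/19915.4916 = 2014.568558; SD = √(1892.25·21202.866/19915.4916) = 44.8839.

44.8839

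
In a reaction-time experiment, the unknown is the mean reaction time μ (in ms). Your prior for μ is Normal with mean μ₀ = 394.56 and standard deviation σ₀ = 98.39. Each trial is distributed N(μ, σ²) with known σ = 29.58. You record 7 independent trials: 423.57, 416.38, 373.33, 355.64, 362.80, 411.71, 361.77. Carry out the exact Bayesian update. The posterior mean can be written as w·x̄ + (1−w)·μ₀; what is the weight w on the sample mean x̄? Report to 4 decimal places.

0.9873

For Normal data with known variance σ², a Normal(μ₀, σ₀²) prior on μ is conjugate. Posterior precision = 1/σ₀² + n/σ²; posterior mean is the precision-weighted average of μ₀ and x̄.
σ₀² = 98.39² = 9680.5921, σ² = 29.58² = 874.9764. Prior precision 1/σ₀² = 1/9680.5921; data precision n/σ² = 7/874.9764.
w = (n/σ²)/(1/σ₀² + n/σ²) = n·σ₀²/(σ² + n·σ₀²) = 7·9680.5921/(874.9764 + 7·9680.5921) = 67764.1447/68639.1211 = 0.9873.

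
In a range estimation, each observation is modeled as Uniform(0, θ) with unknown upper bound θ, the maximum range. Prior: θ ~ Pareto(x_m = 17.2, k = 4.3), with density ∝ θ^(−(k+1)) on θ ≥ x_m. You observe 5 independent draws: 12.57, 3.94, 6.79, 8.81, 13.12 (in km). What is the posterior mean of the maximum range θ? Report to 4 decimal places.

A Pareto(scale x_m, shape k) prior on the upper bound θ of Uniform(0, θ) is conjugate: posterior is Pareto(max(x_m, max xᵢ), k + n).
Sample maximum = 13.12; prior scale x_m = 17.2 → posterior scale = max = 17.20.
Posterior shape = 4.3 + 5 = 9.3.
E[θ|data] = k·x_m/(k−1) = 9.3·17.20/8.3 = 19.2723.

19.2723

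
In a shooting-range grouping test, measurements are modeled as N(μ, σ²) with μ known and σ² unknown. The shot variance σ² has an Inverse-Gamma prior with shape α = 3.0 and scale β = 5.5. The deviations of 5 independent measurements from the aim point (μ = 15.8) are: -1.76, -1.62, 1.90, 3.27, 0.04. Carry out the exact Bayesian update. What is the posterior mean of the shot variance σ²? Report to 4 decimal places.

With known mean μ and an Inverse-Gamma(α, β) prior on σ², the Normal likelihood is conjugate: posterior is Inv-Gamma(α + n/2, β + Σ(xᵢ−μ)²/2).
Σ(xᵢ−μ)² = (-1.76)² + (-1.62)² + (1.90)² + (3.27)² + (0.04)² = 20.0265.
Posterior: Inv-Gamma(3.0 + 5/2, 5.5 + 20.0265/2) = Inv-Gamma(5.50, 15.51325).
E[σ²|data] = β/(α−1) = 15.51325/4.50 = 3.4474.

3.4474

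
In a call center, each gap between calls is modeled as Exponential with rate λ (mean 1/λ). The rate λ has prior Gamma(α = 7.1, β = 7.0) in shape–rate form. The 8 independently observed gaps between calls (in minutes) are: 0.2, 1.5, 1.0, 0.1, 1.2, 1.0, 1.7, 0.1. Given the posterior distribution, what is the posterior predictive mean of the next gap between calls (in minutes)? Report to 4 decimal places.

0.9787

With a Gamma(shape α, rate β) prior on the exponential rate λ, the posterior after n observations with total T = Σxᵢ is Gamma(α+n, β+T).
Sum of observations T = 6.8 minutes; n = 8.
Posterior: Gamma(7.1+8, 7.0+6.8) = Gamma(15.1, 13.8).
The predictive distribution for the next observation is Lomax; its mean is β/(α−1) = 13.8/14.1 = 0.9787.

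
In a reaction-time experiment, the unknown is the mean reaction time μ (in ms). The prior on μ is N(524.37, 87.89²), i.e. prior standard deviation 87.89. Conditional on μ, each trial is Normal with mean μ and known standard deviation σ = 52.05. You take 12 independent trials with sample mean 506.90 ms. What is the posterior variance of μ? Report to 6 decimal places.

219.355806

For Normal data with known variance σ², a Normal(μ₀, σ₀²) prior on μ is conjugate. Posterior precision = 1/σ₀² + n/σ²; posterior mean is the precision-weighted average of μ₀ and x̄.
σ₀² = 87.89² = 7724.6521, σ² = 52.05² = 2709.2025; σ² + n·σ₀² = 2709.2025 + 12·7724.6521 = 95405.0277.
Posterior precision = 1/σ₀² + n/σ² = 1/7724.6521 + 12/2709.2025 = (σ² + n·σ₀²)/(σ₀²σ²) = 95405.0277/(7724.6521·2709.2025); posterior variance σₙ² = σ₀²σ²/(σ² + n·σ₀²) = 7724.6521·2709.2025/95405.0277 = 219.355806.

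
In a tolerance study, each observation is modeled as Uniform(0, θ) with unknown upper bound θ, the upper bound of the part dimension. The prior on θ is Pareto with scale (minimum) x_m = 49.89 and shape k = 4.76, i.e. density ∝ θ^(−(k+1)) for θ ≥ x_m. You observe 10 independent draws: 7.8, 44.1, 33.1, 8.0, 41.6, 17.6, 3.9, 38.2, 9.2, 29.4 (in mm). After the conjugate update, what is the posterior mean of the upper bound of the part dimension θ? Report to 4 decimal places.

A Pareto(scale x_m, shape k) prior on the upper bound θ of Uniform(0, θ) is conjugate: posterior is Pareto(max(x_m, max xᵢ), k + n).
Sample maximum = 44.1; prior scale x_m = 49.89 → posterior scale = max = 49.89.
Posterior shape = 4.76 + 10 = 14.76.
E[θ|data] = k·x_m/(k−1) = 14.76·49.89/13.76 = 53.5157.

53.5157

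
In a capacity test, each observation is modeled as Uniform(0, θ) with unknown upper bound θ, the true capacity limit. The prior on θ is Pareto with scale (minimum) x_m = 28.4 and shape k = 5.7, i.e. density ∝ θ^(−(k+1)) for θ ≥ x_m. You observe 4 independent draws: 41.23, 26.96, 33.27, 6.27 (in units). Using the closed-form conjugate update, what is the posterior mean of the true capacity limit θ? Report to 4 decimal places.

45.9691

A Pareto(scale x_m, shape k) prior on the upper bound θ of Uniform(0, θ) is conjugate: posterior is Pareto(max(x_m, max xᵢ), k + n).
Sample maximum = 41.23; prior scale x_m = 28.4 → posterior scale = max = 41.23.
Posterior shape = 5.7 + 4 = 9.7.
E[θ|data] = k·x_m/(k−1) = 9.7·41.23/8.7 = 45.9691.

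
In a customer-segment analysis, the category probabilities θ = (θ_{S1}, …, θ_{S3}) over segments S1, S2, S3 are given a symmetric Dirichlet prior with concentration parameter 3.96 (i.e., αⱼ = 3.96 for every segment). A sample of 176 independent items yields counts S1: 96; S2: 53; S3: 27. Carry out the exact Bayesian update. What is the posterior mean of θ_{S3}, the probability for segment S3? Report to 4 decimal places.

The Dirichlet prior is conjugate to the Multinomial likelihood: each posterior αⱼ = prior αⱼ + observed count nⱼ.
Posterior concentration: (99.96, 56.96, 30.96), total = 187.88.
E[θ_{S3}|data] = α_{S3}/Σα = 30.96/187.88 = 0.1648.

0.1648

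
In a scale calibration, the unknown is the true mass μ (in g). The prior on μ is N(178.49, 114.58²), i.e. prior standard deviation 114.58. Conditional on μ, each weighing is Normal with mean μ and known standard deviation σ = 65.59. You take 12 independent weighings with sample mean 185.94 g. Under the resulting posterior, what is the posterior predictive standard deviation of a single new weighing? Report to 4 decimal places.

For Normal data with known variance σ², a Normal(μ₀, σ₀²) prior on μ is conjugate. Posterior precision = 1/σ₀² + n/σ²; posterior mean is the precision-weighted average of μ₀ and x̄.
σ₀² = 114.58² = 13128.5764, σ² = 65.59² = 4302.0481; σ² + n·σ₀² = 4302.0481 + 12·13128.5764 = 161844.9649.
Posterior precision = 1/σ₀² + n/σ² = 1/13128.5764 + 12/4302.0481 = (σ² + n·σ₀²)/(σ₀²σ²) = 161844.9649/(13128.5764·4302.0481); posterior variance σₙ² = σ₀²σ²/(σ² + n·σ₀²) = 13128.5764·4302.0481/161844.9649 = 348.974509.
Predictive variance for one new observation = σₙ² + σ² = 13128.5764·4302.0481/161844.9649 + 4302.0481 = σ²·(σ₀² + 161844.9649)/161844.9649 = 4302.0481·174973.5413/161844.9649 = 4651.022609; SD = √(4302.0481·174973.5413/161844.9649) = 68.1984.

68.1984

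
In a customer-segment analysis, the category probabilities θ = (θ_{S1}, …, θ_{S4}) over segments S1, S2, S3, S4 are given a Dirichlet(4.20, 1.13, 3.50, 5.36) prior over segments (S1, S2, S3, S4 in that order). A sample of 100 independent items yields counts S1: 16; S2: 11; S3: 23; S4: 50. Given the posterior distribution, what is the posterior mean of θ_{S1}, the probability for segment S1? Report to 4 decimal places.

The Dirichlet prior is conjugate to the Multinomial likelihood: each posterior αⱼ = prior αⱼ + observed count nⱼ.
Posterior concentration: (20.20, 12.13, 26.50, 55.36), total = 114.19.
E[θ_{S1}|data] = α_{S1}/Σα = 20.20/114.19 = 0.1769.

0.1769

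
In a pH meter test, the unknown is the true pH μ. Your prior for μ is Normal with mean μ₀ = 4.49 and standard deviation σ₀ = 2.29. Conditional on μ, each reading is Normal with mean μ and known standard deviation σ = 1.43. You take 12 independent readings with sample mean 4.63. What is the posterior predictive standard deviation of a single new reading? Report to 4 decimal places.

For Normal data with known variance σ², a Normal(μ₀, σ₀²) prior on μ is conjugate. Posterior precision = 1/σ₀² + n/σ²; posterior mean is the precision-weighted average of μ₀ and x̄.
σ₀² = 2.29² = 5.2441, σ² = 1.43² = 2.0449; σ² + n·σ₀² = 2.0449 + 12·5.2441 = 64.9741.
Posterior precision = 1/σ₀² + n/σ² = 1/5.2441 + 12/2.0449 = (σ² + n·σ₀²)/(σ₀²σ²) = 64.9741/(5.2441·2.0449); posterior variance σₙ² = σ₀²σ²/(σ² + n·σ₀²) = 5.2441·2.0449/64.9741 = 0.165045.
Predictive variance for one new observation = σₙ² + σ² = 5.2441·2.0449/64.9741 + 2.0449 = σ²·(σ₀² + 64.9741)/64.9741 = 2.0449·70.2182/64.9741 = 2.209945; SD = √(2.0449·70.2182/64.9741) = 1.4866.

1.4866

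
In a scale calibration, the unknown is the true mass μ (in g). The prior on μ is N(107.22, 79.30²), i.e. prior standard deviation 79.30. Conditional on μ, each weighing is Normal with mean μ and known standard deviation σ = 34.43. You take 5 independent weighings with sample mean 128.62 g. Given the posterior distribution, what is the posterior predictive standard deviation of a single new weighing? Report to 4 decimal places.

For Normal data with known variance σ², a Normal(μ₀, σ₀²) prior on μ is conjugate. Posterior precision = 1/σ₀² + n/σ²; posterior mean is the precision-weighted average of μ₀ and x̄.
σ₀² = 79.30² = 6288.49, σ² = 34.43² = 1185.4249; σ² + n·σ₀² = 1185.4249 + 5·6288.49 = 32627.8749.
Posterior precision = 1/σ₀² + n/σ² = 1/6288.49 + 5/1185.4249 = (σ² + n·σ₀²)/(σ₀²σ²) = 32627.8749/(6288.49·1185.4249); posterior variance σₙ² = σ₀²σ²/(σ² + n·σ₀²) = 6288.49·1185.4249/32627.8749 = 228.471289.
Predictive variance for one new observation = σₙ² + σ² = 6288.49·1185.4249/32627.8749 + 1185.4249 = σ²·(σ₀² + 32627.8749)/32627.8749 = 1185.4249·38916.3649/32627.8749 = 1413.896189; SD = √(1185.4249·38916.3649/32627.8749) = 37.6018.

37.6018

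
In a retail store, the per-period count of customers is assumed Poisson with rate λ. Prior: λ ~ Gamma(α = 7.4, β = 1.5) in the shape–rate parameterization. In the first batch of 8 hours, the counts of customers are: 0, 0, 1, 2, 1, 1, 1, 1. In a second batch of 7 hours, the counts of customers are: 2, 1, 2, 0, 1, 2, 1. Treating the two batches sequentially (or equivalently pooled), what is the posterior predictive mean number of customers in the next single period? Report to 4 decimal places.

1.4182

With a Gamma(shape α, rate β) prior, the Poisson likelihood is conjugate: the posterior is Gamma(α + ΣXᵢ, β + n).
Batch 1: sum of counts S = 7 over n = 8 hours.
After batch 1: Gamma(α+S, β+n) = Gamma(7.4+7, 1.5+8) = Gamma(14.4, 9.5).
Batch 2: sum of counts S = 9 over n = 7 hours.
After batch 2: Gamma(α+S, β+n) = Gamma(14.4+9, 9.5+7) = Gamma(23.4, 16.5).
The predictive distribution for one future period is NegBinom with mean α/β = 1.4182.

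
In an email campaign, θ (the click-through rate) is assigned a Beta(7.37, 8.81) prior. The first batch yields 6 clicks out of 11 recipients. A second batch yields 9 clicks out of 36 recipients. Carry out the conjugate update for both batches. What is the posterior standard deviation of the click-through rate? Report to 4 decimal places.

0.0597

The Beta prior is conjugate to a Binomial/Bernoulli likelihood; the update adds successes to α and failures to β.
After batch 1: Beta(7.37+6, 8.81+5) = Beta(13.37, 13.81).
After batch 2: Beta(13.37+9, 13.81+27) = Beta(22.37, 40.81).
Var = αβ/((α+β)²(α+β+1)) = 22.37·40.81/(63.18²·64.18) = 0.00356347; SD = √0.00356347 = 0.0597.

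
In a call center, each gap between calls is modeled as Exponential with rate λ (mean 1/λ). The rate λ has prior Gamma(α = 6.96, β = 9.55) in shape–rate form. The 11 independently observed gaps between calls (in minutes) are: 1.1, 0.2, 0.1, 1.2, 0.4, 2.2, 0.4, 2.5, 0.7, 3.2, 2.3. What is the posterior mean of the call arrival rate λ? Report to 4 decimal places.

0.7530

With a Gamma(shape α, rate β) prior on the exponential rate λ, the posterior after n observations with total T = Σxᵢ is Gamma(α+n, β+T).
Sum of observations T = 14.3 minutes; n = 11.
Posterior: Gamma(6.96+11, 9.55+14.3) = Gamma(17.96, 23.85).
Posterior mean of λ = α/β = 17.96/23.85 = 0.7530.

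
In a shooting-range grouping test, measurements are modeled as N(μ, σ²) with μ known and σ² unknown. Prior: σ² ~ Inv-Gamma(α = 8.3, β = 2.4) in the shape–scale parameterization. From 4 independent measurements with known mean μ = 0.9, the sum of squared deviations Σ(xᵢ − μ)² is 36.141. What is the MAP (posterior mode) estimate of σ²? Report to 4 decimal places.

1.8115

With known mean μ and an Inverse-Gamma(α, β) prior on σ², the Normal likelihood is conjugate: posterior is Inv-Gamma(α + n/2, β + Σ(xᵢ−μ)²/2).
Posterior: Inv-Gamma(8.3 + 4/2, 2.4 + 36.141/2) = Inv-Gamma(10.30, 20.4705).
Mode = β/(α+1) = 20.4705/11.30 = 1.8115.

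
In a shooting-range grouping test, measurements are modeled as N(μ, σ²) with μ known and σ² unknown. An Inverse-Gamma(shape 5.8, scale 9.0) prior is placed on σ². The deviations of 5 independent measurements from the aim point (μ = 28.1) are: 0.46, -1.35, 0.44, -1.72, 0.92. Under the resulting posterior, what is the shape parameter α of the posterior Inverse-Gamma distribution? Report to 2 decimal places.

8.30

With known mean μ and an Inverse-Gamma(α, β) prior on σ², the Normal likelihood is conjugate: posterior is Inv-Gamma(α + n/2, β + Σ(xᵢ−μ)²/2).
Σ(xᵢ−μ)² = (0.46)² + (-1.35)² + (0.44)² + (-1.72)² + (0.92)² = 6.0325.
Posterior: Inv-Gamma(5.8 + 5/2, 9.0 + 6.0325/2) = Inv-Gamma(8.30, 12.01625).
Posterior α = 8.30.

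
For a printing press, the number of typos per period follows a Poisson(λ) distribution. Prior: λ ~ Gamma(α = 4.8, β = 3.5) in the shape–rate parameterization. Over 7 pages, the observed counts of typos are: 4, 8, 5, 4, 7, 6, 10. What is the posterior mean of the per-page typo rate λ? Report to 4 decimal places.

With a Gamma(shape α, rate β) prior, the Poisson likelihood is conjugate: the posterior is Gamma(α + ΣXᵢ, β + n).
Sum of counts S = 44 over n = 7 pages.
Posterior: Gamma(α+S, β+n) = Gamma(4.8+44, 3.5+7) = Gamma(48.8, 10.5).
Posterior mean = α/β = 48.8/10.5 = 4.6476.

4.6476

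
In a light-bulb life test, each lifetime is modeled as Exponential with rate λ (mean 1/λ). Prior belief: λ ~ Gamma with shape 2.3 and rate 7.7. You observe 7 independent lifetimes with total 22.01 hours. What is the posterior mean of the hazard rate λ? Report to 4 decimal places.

With a Gamma(shape α, rate β) prior on the exponential rate λ, the posterior after n observations with total T = Σxᵢ is Gamma(α+n, β+T).
Posterior: Gamma(2.3+7, 7.7+22.01) = Gamma(9.3, 29.71).
Posterior mean of λ = α/β = 9.3/29.71 = 0.3130.

0.3130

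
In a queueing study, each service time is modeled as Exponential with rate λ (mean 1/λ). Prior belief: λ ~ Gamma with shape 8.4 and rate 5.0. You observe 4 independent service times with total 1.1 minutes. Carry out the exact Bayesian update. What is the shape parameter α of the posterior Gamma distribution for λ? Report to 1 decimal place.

12.4

With a Gamma(shape α, rate β) prior on the exponential rate λ, the posterior after n observations with total T = Σxᵢ is Gamma(α+n, β+T).
Posterior: Gamma(8.4+4, 5.0+1.1) = Gamma(12.4, 6.1).
Posterior α = 12.4.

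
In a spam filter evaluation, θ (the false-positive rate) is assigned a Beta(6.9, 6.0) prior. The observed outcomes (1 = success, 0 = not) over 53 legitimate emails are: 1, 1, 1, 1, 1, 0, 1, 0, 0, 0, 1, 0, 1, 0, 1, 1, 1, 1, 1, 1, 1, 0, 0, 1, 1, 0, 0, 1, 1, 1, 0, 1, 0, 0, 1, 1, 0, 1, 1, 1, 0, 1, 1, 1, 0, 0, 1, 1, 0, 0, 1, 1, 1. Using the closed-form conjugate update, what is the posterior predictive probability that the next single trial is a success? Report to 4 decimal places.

The Beta prior is conjugate to a Binomial/Bernoulli likelihood; the update adds successes to α and failures to β.
Posterior: Beta(α+k, β+n−k) = Beta(6.9+34, 6.0+19) = Beta(40.9, 25.0).
For a single future Bernoulli trial, P(success | data) = α/(α+β) = 0.6206.

0.6206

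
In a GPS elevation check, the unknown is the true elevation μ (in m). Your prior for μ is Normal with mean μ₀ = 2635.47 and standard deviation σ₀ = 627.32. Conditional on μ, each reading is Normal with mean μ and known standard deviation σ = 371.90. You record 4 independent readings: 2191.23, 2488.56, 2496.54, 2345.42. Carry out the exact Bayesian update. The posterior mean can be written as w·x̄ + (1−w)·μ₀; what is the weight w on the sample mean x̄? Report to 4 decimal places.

For Normal data with known variance σ², a Normal(μ₀, σ₀²) prior on μ is conjugate. Posterior precision = 1/σ₀² + n/σ²; posterior mean is the precision-weighted average of μ₀ and x̄.
σ₀² = 627.32² = 393530.3824, σ² = 371.90² = 138309.61. Prior precision 1/σ₀² = 1/393530.3824; data precision n/σ² = 4/138309.61.
w = (n/σ²)/(1/σ₀² + n/σ²) = n·σ₀²/(σ² + n·σ₀²) = 4·393530.3824/(138309.61 + 4·393530.3824) = 1574121.5296/1712431.1396 = 0.9192.

0.9192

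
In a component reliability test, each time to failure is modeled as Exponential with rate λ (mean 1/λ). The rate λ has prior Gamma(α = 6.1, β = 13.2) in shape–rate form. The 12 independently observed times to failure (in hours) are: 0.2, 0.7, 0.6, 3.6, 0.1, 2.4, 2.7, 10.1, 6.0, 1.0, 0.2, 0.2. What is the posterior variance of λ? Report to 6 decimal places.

With a Gamma(shape α, rate β) prior on the exponential rate λ, the posterior after n observations with total T = Σxᵢ is Gamma(α+n, β+T).
Sum of observations T = 27.8 hours; n = 12.
Posterior: Gamma(6.1+12, 13.2+27.8) = Gamma(18.1, 41.0).
Var = α/β² = 0.010767.

0.010767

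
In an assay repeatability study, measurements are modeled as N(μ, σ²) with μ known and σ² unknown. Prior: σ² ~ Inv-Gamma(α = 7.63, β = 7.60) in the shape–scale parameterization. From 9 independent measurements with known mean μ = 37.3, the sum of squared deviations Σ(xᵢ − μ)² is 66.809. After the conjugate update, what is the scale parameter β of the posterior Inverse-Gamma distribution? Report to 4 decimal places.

With known mean μ and an Inverse-Gamma(α, β) prior on σ², the Normal likelihood is conjugate: posterior is Inv-Gamma(α + n/2, β + Σ(xᵢ−μ)²/2).
Posterior: Inv-Gamma(7.63 + 9/2, 7.60 + 66.809/2) = Inv-Gamma(12.13, 41.0045).
Posterior β = 41.0045.

41.0045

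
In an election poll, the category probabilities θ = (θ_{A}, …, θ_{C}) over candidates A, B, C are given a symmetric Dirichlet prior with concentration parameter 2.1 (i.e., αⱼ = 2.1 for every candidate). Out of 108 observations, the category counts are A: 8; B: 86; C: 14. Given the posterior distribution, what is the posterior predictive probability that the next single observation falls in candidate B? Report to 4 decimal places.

0.7708

The Dirichlet prior is conjugate to the Multinomial likelihood: each posterior αⱼ = prior αⱼ + observed count nⱼ.
Posterior concentration: (10.1, 88.1, 16.1), total = 114.3.
P(next = B | data) = α_{B}/Σα = 0.7708.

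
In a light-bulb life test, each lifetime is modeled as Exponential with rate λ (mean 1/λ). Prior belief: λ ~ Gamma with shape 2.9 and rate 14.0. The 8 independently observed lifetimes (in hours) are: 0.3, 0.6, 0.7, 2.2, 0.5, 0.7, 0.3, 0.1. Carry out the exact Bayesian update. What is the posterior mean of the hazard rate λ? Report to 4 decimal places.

With a Gamma(shape α, rate β) prior on the exponential rate λ, the posterior after n observations with total T = Σxᵢ is Gamma(α+n, β+T).
Sum of observations T = 5.4 hours; n = 8.
Posterior: Gamma(2.9+8, 14.0+5.4) = Gamma(10.9, 19.4).
Posterior mean of λ = α/β = 10.9/19.4 = 0.5619.

0.5619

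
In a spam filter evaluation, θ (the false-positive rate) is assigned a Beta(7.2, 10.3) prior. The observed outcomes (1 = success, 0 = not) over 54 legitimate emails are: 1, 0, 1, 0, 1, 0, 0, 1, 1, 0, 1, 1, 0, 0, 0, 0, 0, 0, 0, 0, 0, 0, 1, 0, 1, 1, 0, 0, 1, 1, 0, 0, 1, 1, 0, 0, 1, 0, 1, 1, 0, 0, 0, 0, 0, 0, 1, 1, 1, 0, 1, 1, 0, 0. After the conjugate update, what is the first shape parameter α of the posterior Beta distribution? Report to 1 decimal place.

The Beta prior is conjugate to a Binomial/Bernoulli likelihood; the update adds successes to α and failures to β.
Posterior: Beta(α+k, β+n−k) = Beta(7.2+22, 10.3+32) = Beta(29.2, 42.3).
Posterior α = 29.2.

29.2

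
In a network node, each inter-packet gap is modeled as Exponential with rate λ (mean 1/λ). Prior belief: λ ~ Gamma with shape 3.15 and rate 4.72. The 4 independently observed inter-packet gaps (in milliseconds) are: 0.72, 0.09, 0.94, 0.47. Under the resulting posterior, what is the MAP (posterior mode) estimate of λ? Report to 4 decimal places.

0.8862

With a Gamma(shape α, rate β) prior on the exponential rate λ, the posterior after n observations with total T = Σxᵢ is Gamma(α+n, β+T).
Sum of observations T = 2.22 milliseconds; n = 4.
Posterior: Gamma(3.15+4, 4.72+2.22) = Gamma(7.15, 6.94).
Mode = (α−1)/β = 0.8862.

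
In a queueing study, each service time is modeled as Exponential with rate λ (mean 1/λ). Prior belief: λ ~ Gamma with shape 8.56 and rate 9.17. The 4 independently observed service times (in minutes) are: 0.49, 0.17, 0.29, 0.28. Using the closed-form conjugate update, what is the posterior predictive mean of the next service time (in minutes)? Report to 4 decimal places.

With a Gamma(shape α, rate β) prior on the exponential rate λ, the posterior after n observations with total T = Σxᵢ is Gamma(α+n, β+T).
Sum of observations T = 1.23 minutes; n = 4.
Posterior: Gamma(8.56+4, 9.17+1.23) = Gamma(12.56, 10.40).
The predictive distribution for the next observation is Lomax; its mean is β/(α−1) = 10.40/11.56 = 0.8997.

0.8997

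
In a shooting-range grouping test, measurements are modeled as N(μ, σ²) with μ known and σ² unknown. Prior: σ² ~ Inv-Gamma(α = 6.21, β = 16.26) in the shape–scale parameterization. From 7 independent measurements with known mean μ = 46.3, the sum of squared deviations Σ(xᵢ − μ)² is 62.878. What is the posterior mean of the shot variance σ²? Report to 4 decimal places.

5.4763

With known mean μ and an Inverse-Gamma(α, β) prior on σ², the Normal likelihood is conjugate: posterior is Inv-Gamma(α + n/2, β + Σ(xᵢ−μ)²/2).
Posterior: Inv-Gamma(6.21 + 7/2, 16.26 + 62.878/2) = Inv-Gamma(9.71, 47.6990).
E[σ²|data] = β/(α−1) = 47.6990/8.71 = 5.4763.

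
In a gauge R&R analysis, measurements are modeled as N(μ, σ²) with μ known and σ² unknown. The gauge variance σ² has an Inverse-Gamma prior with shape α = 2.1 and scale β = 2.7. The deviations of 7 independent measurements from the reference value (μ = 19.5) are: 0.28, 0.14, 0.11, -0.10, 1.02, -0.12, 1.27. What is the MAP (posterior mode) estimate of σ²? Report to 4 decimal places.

With known mean μ and an Inverse-Gamma(α, β) prior on σ², the Normal likelihood is conjugate: posterior is Inv-Gamma(α + n/2, β + Σ(xᵢ−μ)²/2).
Σ(xᵢ−μ)² = (0.28)² + (0.14)² + (0.11)² + (-0.10)² + (1.02)² + (-0.12)² + (1.27)² = 2.7878.
Posterior: Inv-Gamma(2.1 + 7/2, 2.7 + 2.7878/2) = Inv-Gamma(5.60, 4.09390).
Mode = β/(α+1) = 4.09390/6.60 = 0.6203.

0.6203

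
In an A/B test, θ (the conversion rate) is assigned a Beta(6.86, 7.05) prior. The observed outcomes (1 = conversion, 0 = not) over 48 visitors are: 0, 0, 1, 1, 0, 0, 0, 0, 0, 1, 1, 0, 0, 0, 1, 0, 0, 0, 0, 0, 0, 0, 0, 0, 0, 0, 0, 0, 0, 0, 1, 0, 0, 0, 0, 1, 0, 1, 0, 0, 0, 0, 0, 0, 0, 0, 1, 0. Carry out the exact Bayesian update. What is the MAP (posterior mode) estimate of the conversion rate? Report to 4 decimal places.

The Beta prior is conjugate to a Binomial/Bernoulli likelihood; the update adds successes to α and failures to β.
Posterior: Beta(α+k, β+n−k) = Beta(6.86+9, 7.05+39) = Beta(15.86, 46.05).
Mode of Beta(a,b) for a,b>1 is (a−1)/(a+b−2) = 14.86/59.91 = 0.2480.

0.2480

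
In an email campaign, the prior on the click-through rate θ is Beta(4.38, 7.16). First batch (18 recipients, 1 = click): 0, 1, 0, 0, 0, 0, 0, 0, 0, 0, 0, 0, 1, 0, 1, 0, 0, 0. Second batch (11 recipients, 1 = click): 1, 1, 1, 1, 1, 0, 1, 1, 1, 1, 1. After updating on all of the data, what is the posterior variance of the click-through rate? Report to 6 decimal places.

0.005896

The Beta prior is conjugate to a Binomial/Bernoulli likelihood; the update adds successes to α and failures to β.
After batch 1: Beta(4.38+3, 7.16+15) = Beta(7.38, 22.16).
After batch 2: Beta(7.38+10, 22.16+1) = Beta(17.38, 23.16).
Var = αβ/((α+β)²(α+β+1)) = 17.38·23.16/(40.54²·41.54) = 0.005896.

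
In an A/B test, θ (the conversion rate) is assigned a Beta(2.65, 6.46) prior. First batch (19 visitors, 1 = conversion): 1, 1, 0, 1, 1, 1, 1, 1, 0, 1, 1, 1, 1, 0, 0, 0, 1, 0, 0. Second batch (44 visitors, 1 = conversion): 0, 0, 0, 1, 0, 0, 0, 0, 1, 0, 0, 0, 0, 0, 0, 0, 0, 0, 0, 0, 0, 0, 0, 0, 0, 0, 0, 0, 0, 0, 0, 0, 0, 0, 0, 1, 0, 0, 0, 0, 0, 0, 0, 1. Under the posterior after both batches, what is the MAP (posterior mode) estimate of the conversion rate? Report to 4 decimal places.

0.2517

The Beta prior is conjugate to a Binomial/Bernoulli likelihood; the update adds successes to α and failures to β.
After batch 1: Beta(2.65+12, 6.46+7) = Beta(14.65, 13.46).
After batch 2: Beta(14.65+4, 13.46+40) = Beta(18.65, 53.46).
Mode of Beta(a,b) for a,b>1 is (a−1)/(a+b−2) = 17.65/70.11 = 0.2517.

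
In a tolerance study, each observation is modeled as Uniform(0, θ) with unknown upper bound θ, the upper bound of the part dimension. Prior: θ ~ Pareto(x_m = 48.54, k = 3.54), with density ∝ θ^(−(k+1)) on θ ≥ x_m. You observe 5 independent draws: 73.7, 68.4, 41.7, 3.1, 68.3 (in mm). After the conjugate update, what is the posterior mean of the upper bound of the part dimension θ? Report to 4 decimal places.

83.4745

A Pareto(scale x_m, shape k) prior on the upper bound θ of Uniform(0, θ) is conjugate: posterior is Pareto(max(x_m, max xᵢ), k + n).
Sample maximum = 73.7; prior scale x_m = 48.54 → posterior scale = max = 73.70.
Posterior shape = 3.54 + 5 = 8.54.
E[θ|data] = k·x_m/(k−1) = 8.54·73.70/7.54 = 83.4745.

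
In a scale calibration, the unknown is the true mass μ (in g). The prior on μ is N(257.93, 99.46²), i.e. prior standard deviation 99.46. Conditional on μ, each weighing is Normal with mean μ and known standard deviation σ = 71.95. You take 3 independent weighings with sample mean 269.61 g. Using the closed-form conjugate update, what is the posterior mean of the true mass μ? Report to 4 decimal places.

267.8752

For Normal data with known variance σ², a Normal(μ₀, σ₀²) prior on μ is conjugate. Posterior precision = 1/σ₀² + n/σ²; posterior mean is the precision-weighted average of μ₀ and x̄.
n·x̄ = 3·269.61 = 808.83.
σ₀² = 99.46² = 9892.2916, σ² = 71.95² = 5176.8025; σ² + n·σ₀² = 5176.8025 + 3·9892.2916 = 34853.6773.
Posterior mean = (μ₀/σ₀² + n·x̄/σ²)/(1/σ₀² + n/σ²) = (σ²·μ₀ + σ₀²·n·x̄)/(σ² + n·σ₀²) = (5176.8025·257.93 + 9892.2916·808.83)/34853.6773 = 9336434.883653/34853.6773 = 267.8752.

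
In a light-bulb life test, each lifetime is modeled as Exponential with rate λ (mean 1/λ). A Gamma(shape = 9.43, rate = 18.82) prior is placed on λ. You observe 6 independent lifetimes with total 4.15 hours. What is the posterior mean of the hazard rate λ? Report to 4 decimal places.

With a Gamma(shape α, rate β) prior on the exponential rate λ, the posterior after n observations with total T = Σxᵢ is Gamma(α+n, β+T).
Posterior: Gamma(9.43+6, 18.82+4.15) = Gamma(15.43, 22.97).
Posterior mean of λ = α/β = 15.43/22.97 = 0.6717.

0.6717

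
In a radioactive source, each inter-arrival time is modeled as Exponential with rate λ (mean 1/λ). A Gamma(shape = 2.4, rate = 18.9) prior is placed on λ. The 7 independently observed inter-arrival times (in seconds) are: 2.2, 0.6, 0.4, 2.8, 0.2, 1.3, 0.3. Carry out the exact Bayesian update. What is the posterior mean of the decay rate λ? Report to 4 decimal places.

With a Gamma(shape α, rate β) prior on the exponential rate λ, the posterior after n observations with total T = Σxᵢ is Gamma(α+n, β+T).
Sum of observations T = 7.8 seconds; n = 7.
Posterior: Gamma(2.4+7, 18.9+7.8) = Gamma(9.4, 26.7).
Posterior mean of λ = α/β = 9.4/26.7 = 0.3521.

0.3521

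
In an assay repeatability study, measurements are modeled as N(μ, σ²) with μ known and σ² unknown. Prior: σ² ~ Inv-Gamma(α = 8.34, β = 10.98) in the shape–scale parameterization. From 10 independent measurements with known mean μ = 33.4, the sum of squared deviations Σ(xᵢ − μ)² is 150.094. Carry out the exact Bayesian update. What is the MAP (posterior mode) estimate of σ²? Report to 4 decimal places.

With known mean μ and an Inverse-Gamma(α, β) prior on σ², the Normal likelihood is conjugate: posterior is Inv-Gamma(α + n/2, β + Σ(xᵢ−μ)²/2).
Posterior: Inv-Gamma(8.34 + 10/2, 10.98 + 150.094/2) = Inv-Gamma(13.34, 86.0270).
Mode = β/(α+1) = 86.0270/14.34 = 5.9991.

5.9991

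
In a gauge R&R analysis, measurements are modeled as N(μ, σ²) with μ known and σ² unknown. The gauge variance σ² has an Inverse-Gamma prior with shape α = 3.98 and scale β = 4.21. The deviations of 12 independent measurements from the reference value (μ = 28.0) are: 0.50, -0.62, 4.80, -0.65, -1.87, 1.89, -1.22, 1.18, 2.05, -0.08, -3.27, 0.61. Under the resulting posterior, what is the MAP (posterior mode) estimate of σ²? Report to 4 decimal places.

With known mean μ and an Inverse-Gamma(α, β) prior on σ², the Normal likelihood is conjugate: posterior is Inv-Gamma(α + n/2, β + Σ(xᵢ−μ)²/2).
Σ(xᵢ−μ)² = (0.50)² + (-0.62)² + (4.80)² + (-0.65)² + (-1.87)² + (1.89)² + (-1.22)² + (1.18)² + (2.05)² + (-0.08)² + (-3.27)² + (0.61)² = 49.3206.
Posterior: Inv-Gamma(3.98 + 12/2, 4.21 + 49.3206/2) = Inv-Gamma(9.98, 28.87030).
Mode = β/(α+1) = 28.87030/10.98 = 2.6294.

2.6294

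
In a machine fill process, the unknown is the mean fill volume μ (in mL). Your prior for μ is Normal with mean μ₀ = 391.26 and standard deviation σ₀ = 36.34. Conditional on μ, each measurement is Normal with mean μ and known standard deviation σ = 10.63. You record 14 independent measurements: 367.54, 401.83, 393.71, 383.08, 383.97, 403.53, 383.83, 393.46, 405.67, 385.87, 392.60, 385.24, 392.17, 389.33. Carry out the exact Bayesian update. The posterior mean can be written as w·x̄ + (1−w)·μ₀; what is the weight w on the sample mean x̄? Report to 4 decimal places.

For Normal data with known variance σ², a Normal(μ₀, σ₀²) prior on μ is conjugate. Posterior precision = 1/σ₀² + n/σ²; posterior mean is the precision-weighted average of μ₀ and x̄.
σ₀² = 36.34² = 1320.5956, σ² = 10.63² = 112.9969. Prior precision 1/σ₀² = 1/1320.5956; data precision n/σ² = 14/112.9969.
w = (n/σ²)/(1/σ₀² + n/σ²) = n·σ₀²/(σ² + n·σ₀²) = 14·1320.5956/(112.9969 + 14·1320.5956) = 18488.3384/18601.3353 = 0.9939.

0.9939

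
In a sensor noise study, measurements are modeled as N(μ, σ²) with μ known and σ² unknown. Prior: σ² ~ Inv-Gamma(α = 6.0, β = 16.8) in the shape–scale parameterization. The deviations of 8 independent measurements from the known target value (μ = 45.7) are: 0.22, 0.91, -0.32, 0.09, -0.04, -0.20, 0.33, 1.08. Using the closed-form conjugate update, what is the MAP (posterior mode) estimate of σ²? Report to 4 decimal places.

1.6320

With known mean μ and an Inverse-Gamma(α, β) prior on σ², the Normal likelihood is conjugate: posterior is Inv-Gamma(α + n/2, β + Σ(xᵢ−μ)²/2).
Σ(xᵢ−μ)² = (0.22)² + (0.91)² + (-0.32)² + (0.09)² + (-0.04)² + (-0.20)² + (0.33)² + (1.08)² = 2.3039.
Posterior: Inv-Gamma(6.0 + 8/2, 16.8 + 2.3039/2) = Inv-Gamma(10.00, 17.95195).
Mode = β/(α+1) = 17.95195/11.00 = 1.6320.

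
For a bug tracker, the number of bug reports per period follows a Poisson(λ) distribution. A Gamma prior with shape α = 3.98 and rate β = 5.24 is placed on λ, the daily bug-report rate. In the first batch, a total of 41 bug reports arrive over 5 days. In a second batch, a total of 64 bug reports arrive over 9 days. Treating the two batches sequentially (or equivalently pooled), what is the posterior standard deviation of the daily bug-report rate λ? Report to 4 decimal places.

0.5426

With a Gamma(shape α, rate β) prior, the Poisson likelihood is conjugate: the posterior is Gamma(α + ΣXᵢ, β + n).
After batch 1: Gamma(α+S, β+n) = Gamma(3.98+41, 5.24+5) = Gamma(44.98, 10.24).
After batch 2: Gamma(α+S, β+n) = Gamma(44.98+64, 10.24+9) = Gamma(108.98, 19.24).
SD = √α/β = √108.98/19.24 = 0.5426.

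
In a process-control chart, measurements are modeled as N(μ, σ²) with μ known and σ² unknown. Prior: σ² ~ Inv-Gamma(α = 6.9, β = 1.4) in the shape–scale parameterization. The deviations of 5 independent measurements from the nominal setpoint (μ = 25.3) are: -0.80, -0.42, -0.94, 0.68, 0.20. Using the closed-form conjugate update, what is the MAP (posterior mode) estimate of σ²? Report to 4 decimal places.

With known mean μ and an Inverse-Gamma(α, β) prior on σ², the Normal likelihood is conjugate: posterior is Inv-Gamma(α + n/2, β + Σ(xᵢ−μ)²/2).
Σ(xᵢ−μ)² = (-0.80)² + (-0.42)² + (-0.94)² + (0.68)² + (0.20)² = 2.2024.
Posterior: Inv-Gamma(6.9 + 5/2, 1.4 + 2.2024/2) = Inv-Gamma(9.40, 2.50120).
Mode = β/(α+1) = 2.50120/10.40 = 0.2405.

0.2405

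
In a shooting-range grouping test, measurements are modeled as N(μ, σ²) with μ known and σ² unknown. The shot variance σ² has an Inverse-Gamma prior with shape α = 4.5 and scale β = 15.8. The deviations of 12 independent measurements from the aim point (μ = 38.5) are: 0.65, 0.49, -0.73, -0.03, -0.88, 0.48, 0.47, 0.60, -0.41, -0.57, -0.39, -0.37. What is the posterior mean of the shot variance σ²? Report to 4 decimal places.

1.8507

With known mean μ and an Inverse-Gamma(α, β) prior on σ², the Normal likelihood is conjugate: posterior is Inv-Gamma(α + n/2, β + Σ(xᵢ−μ)²/2).
Σ(xᵢ−μ)² = (0.65)² + (0.49)² + (-0.73)² + (-0.03)² + (-0.88)² + (0.48)² + (0.47)² + (0.60)² + (-0.41)² + (-0.57)² + (-0.39)² + (-0.37)² = 3.5641.
Posterior: Inv-Gamma(4.5 + 12/2, 15.8 + 3.5641/2) = Inv-Gamma(10.50, 17.58205).
E[σ²|data] = β/(α−1) = 17.58205/9.50 = 1.8507.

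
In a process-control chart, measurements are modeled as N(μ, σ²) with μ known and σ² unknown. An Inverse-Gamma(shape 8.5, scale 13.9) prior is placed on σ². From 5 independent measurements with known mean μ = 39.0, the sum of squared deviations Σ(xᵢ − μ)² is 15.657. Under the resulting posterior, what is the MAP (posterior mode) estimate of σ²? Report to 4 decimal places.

1.8107

With known mean μ and an Inverse-Gamma(α, β) prior on σ², the Normal likelihood is conjugate: posterior is Inv-Gamma(α + n/2, β + Σ(xᵢ−μ)²/2).
Posterior: Inv-Gamma(8.5 + 5/2, 13.9 + 15.657/2) = Inv-Gamma(11.00, 21.7285).
Mode = β/(α+1) = 21.7285/12.00 = 1.8107.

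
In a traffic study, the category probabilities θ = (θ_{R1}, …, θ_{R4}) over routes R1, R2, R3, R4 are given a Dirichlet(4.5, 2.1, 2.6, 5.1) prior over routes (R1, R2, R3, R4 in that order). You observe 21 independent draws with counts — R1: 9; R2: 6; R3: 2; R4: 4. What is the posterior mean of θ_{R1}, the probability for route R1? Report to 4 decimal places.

The Dirichlet prior is conjugate to the Multinomial likelihood: each posterior αⱼ = prior αⱼ + observed count nⱼ.
Posterior concentration: (13.5, 8.1, 4.6, 9.1), total = 35.3.
E[θ_{R1}|data] = α_{R1}/Σα = 13.5/35.3 = 0.3824.

0.3824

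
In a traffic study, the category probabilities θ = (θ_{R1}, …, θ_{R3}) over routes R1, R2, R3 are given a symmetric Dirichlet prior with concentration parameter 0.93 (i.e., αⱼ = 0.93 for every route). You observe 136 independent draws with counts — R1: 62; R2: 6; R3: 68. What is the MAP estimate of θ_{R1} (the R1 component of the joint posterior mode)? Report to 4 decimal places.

0.4561

The Dirichlet prior is conjugate to the Multinomial likelihood: each posterior αⱼ = prior αⱼ + observed count nⱼ.
Posterior concentration: (62.93, 6.93, 68.93), total = 138.79.
Joint mode component: (α_{R1}−1)/(Σα−K) = 61.93/135.79 = 0.4561.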